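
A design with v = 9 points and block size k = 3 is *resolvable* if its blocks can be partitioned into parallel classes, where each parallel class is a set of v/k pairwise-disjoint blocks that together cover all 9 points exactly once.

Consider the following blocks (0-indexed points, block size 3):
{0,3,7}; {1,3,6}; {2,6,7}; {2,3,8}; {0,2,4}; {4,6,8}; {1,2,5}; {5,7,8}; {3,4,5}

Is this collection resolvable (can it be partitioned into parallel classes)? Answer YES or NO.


v = 9, block size k = 3, number of blocks = 9.
For resolvability, blocks must partition into parallel classes of size v/k = 3.
Total blocks must therefore be a multiple of 3: 9 = 3·3 + 0 ⇒ divisible ✓.
Consider block {2,6,7}. The only other block(s) in the collection disjoint from it are {3,4,5} — just 1 block(s). Any parallel class containing {2,6,7} would need 2 other blocks each disjoint from it, so no parallel class of size 3 can contain {2,6,7}.
Since every block must belong to some parallel class in a resolution, the collection cannot be partitioned into parallel classes.
Resolvable? NO.

NO


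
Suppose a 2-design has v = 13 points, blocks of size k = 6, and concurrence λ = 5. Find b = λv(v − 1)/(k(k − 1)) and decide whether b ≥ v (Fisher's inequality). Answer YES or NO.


b = λv(v − 1)/(k(k − 1)) = 5·13·12/(6·5) = 780/30 = 26.
Compare with v = 13: b ≥ v, so Fisher's inequality holds.

YES


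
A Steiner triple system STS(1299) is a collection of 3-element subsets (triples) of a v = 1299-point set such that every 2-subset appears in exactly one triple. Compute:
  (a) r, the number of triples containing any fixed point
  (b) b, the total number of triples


An STS(v) is a 2-(v, 3, 1) BIBD: block size k = 3, λ = 1.
Replication: r(k − 1) = λ(v − 1) ⇒ r·2 = 1299 − 1 = 1298 ⇒ r = 649.
Block count: bk = vr ⇒ b·3 = 1299·649 = 843051 ⇒ b = 281017.

r = 649, b = 281017.


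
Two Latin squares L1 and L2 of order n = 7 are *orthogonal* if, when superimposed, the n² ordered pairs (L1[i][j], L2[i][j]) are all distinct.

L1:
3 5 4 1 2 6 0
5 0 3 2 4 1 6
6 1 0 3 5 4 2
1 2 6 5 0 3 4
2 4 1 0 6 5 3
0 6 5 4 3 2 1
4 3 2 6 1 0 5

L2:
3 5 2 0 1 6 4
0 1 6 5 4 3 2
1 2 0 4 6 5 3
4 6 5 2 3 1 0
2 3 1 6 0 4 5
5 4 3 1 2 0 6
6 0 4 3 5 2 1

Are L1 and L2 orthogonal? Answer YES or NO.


Form the n² = 49 superimposed pairs (L1[i][j], L2[i][j]), row by row (rows and columns indexed from 0):
row 0: (3,3) (5,5) (4,2) (1,0) (2,1) (6,6) (0,4)
row 1: (5,0) (0,1) (3,6) (2,5) (4,4) (1,3) (6,2)
row 2: (6,1) (1,2) (0,0) (3,4) (5,6) (4,5) (2,3)
row 3: (1,4) (2,6) (6,5) (5,2) (0,3) (3,1) (4,0)
row 4: (2,2) (4,3) (1,1) (0,6) (6,0) (5,4) (3,5)
row 5: (0,5) (6,4) (5,3) (4,1) (3,2) (2,0) (1,6)
row 6: (4,6) (3,0) (2,4) (6,3) (1,5) (0,2) (5,1)
Orthogonality requires all 49 pairs distinct.
Check by first coordinate: for each symbol s of L1, list the L2 entries in the n cells where L1 = s; they must all differ.
  L1 = 0: L2 entries (in reading order) 4, 1, 0, 3, 6, 5, 2 — all 7 distinct ✓
  L1 = 1: L2 entries (in reading order) 0, 3, 2, 4, 1, 6, 5 — all 7 distinct ✓
  L1 = 2: L2 entries (in reading order) 1, 5, 3, 6, 2, 0, 4 — all 7 distinct ✓
  L1 = 3: L2 entries (in reading order) 3, 6, 4, 1, 5, 2, 0 — all 7 distinct ✓
  L1 = 4: L2 entries (in reading order) 2, 4, 5, 0, 3, 1, 6 — all 7 distinct ✓
  L1 = 5: L2 entries (in reading order) 5, 0, 6, 2, 4, 3, 1 — all 7 distinct ✓
  L1 = 6: L2 entries (in reading order) 6, 2, 1, 5, 0, 4, 3 — all 7 distinct ✓
Every symbol of L1 meets every symbol of L2 exactly once, so all 49 pairs are distinct (49 of 49).
Conclusion: YES.

YES


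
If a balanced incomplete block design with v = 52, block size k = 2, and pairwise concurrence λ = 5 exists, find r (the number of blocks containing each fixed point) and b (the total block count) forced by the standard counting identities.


Any 2-(v, k, λ) BIBD satisfies two necessary conditions:
  (i)  Each point sits in r blocks, and counting incidences through any fixed point gives r(k − 1) = λ(v − 1), so r = λ(v − 1)/(k − 1).
  (ii) Total incidences bk = vr, so b = vr/k.
Step 1: r = λ(v − 1)/(k − 1) = 5·(52 − 1)/(2 − 1) = 5·51/1 = 255/1 = 255.
Step 2: b = vr/k = 52·255/2 = 13260/2 = 6630.
Check integrality: r = 255 ∈ Z ✓, b = 6630 ∈ Z ✓.
(These identities are necessary conditions: they determine r and b for any design with these parameters, but do not by themselves prove that one exists.)

r = 255, b = 6630.


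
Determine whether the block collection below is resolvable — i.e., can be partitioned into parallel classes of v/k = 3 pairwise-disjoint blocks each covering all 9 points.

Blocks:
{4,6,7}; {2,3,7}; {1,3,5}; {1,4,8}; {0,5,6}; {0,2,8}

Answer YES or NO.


v = 9, block size k = 3, number of blocks = 6.
For resolvability, blocks must partition into parallel classes of size v/k = 3.
Total blocks must therefore be a multiple of 3: 6 = 3·2 + 0 ⇒ divisible ✓.
Greedy packing gives 2 candidate class(es). Each should be a full parallel class (size 3, covers all 9 points).
  Class 1 (3 blocks): {4,6,7}; {1,3,5}; {0,2,8}. Points covered: [0, 1, 2, 3, 4, 5, 6, 7, 8].
  Class 2 (3 blocks): {2,3,7}; {1,4,8}; {0,5,6}. Points covered: [0, 1, 2, 3, 4, 5, 6, 7, 8].
All classes full (size 3)? YES. All classes cover every point? YES.
Resolvable? YES.

YES


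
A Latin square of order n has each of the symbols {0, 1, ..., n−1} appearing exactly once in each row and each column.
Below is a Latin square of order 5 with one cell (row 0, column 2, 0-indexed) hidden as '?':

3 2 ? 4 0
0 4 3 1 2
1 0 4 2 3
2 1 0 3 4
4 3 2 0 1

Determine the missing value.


Row 0 contains symbols [0, 2, 3, 4] — missing [1].
Column 2 contains symbols [0, 2, 3, 4] — missing [1].
The missing symbol must appear in both missing sets; intersection = [1].
Therefore the hidden value is 1.

Missing value = 1.


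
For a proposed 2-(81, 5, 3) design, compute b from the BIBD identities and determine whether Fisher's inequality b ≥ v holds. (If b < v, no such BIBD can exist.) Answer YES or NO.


b = λv(v − 1)/(k(k − 1)) = 3·81·80/(5·4) = 19440/20 = 972.
Compare with v = 81: b ≥ v, so Fisher's inequality holds.

YES


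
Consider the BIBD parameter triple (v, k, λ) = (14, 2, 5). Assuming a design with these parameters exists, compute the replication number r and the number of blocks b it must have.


Any 2-(v, k, λ) BIBD satisfies two necessary conditions:
  (i)  Each point sits in r blocks, and counting incidences through any fixed point gives r(k − 1) = λ(v − 1), so r = λ(v − 1)/(k − 1).
  (ii) Total incidences bk = vr, so b = vr/k.
Step 1: r = λ(v − 1)/(k − 1) = 5·(14 − 1)/(2 − 1) = 5·13/1 = 65/1 = 65.
Step 2: b = vr/k = 14·65/2 = 910/2 = 455.
Check integrality: r = 65 ∈ Z ✓, b = 455 ∈ Z ✓.
(These identities are necessary conditions: they determine r and b for any design with these parameters, but do not by themselves prove that one exists.)

r = 65, b = 455.


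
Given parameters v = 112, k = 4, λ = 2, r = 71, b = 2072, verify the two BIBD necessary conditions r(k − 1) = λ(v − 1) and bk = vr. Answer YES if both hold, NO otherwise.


Condition (i): r(k − 1) = 71·3 = 213; λ(v − 1) = 2·111 = 222. Match? NO.
Condition (ii): bk = 2072·4 = 8288; vr = 112·71 = 7952. Match? NO.
Both conditions hold? NO.

NO


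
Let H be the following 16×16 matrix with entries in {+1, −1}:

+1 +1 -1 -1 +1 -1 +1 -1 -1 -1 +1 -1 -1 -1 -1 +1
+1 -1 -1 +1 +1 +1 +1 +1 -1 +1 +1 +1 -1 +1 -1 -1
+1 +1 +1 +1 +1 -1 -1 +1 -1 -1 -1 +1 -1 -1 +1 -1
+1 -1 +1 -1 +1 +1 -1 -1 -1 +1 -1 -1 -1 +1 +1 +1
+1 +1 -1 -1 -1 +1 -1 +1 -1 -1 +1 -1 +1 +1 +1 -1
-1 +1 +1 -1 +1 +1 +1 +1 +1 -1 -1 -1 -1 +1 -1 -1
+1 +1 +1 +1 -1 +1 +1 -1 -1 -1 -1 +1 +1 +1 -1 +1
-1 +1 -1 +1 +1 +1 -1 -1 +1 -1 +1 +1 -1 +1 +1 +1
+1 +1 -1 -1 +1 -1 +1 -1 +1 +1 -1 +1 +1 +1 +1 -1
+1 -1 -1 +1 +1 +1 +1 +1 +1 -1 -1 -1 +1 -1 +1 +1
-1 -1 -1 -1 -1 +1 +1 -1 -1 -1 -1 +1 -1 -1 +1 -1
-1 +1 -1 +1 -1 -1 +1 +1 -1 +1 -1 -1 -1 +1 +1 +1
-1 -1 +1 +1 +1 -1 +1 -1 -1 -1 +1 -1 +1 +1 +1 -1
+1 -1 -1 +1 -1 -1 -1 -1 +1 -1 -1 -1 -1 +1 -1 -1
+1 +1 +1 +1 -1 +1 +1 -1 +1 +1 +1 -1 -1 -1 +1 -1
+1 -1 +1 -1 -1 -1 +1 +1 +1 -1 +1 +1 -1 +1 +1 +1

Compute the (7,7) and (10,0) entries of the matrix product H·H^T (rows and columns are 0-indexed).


Row 0 of H: [1, 1, -1, -1, 1, -1, 1, -1, -1, -1, 1, -1, -1, -1, -1, 1].
Row 7 of H: [-1, 1, -1, 1, 1, 1, -1, -1, 1, -1, 1, 1, -1, 1, 1, 1].
Row 10 of H: [-1, -1, -1, -1, -1, 1, 1, -1, -1, -1, -1, 1, -1, -1, 1, -1].
(H·H^T)[7][7] = Σ_j H[7][j]·H[7][j] = (-1)² + (1)² + (-1)² + (1)² + (1)² + (1)² + (-1)² + (-1)² + (1)² + (-1)² + (1)² + (1)² + (-1)² + (1)² + (1)² + (1)² = 1 + 1 + 1 + 1 + 1 + 1 + 1 + 1 + 1 + 1 + 1 + 1 + 1 + 1 + 1 + 1 = 16.
(H·H^T)[10][0] = Σ_j H[10][j]·H[0][j] = (-1)·(1) + (-1)·(1) + (-1)·(-1) + (-1)·(-1) + (-1)·(1) + (1)·(-1) + (1)·(1) + (-1)·(-1) + (-1)·(-1) + (-1)·(-1) + (-1)·(1) + (1)·(-1) + (-1)·(-1) + (-1)·(-1) + (1)·(-1) + (-1)·(1) = -1 + -1 + 1 + 1 + -1 + -1 + 1 + 1 + 1 + 1 + -1 + -1 + 1 + 1 + -1 + -1 = 0.
So rows 10 and 0 are orthogonal; the diagonal entry equals n = 16.

(7,7) entry = 16; (10,0) entry = 0.


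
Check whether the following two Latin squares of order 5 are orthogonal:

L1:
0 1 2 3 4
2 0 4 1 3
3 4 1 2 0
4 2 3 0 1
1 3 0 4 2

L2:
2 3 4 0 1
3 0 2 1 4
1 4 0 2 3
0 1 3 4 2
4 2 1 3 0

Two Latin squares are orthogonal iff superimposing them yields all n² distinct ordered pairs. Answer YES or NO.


Form the n² = 25 superimposed pairs (L1[i][j], L2[i][j]), row by row (rows and columns indexed from 0):
row 0: (0,2) (1,3) (2,4) (3,0) (4,1)
row 1: (2,3) (0,0) (4,2) (1,1) (3,4)
row 2: (3,1) (4,4) (1,0) (2,2) (0,3)
row 3: (4,0) (2,1) (3,3) (0,4) (1,2)
row 4: (1,4) (3,2) (0,1) (4,3) (2,0)
Orthogonality requires all 25 pairs distinct.
Check by first coordinate: for each symbol s of L1, list the L2 entries in the n cells where L1 = s; they must all differ.
  L1 = 0: L2 entries (in reading order) 2, 0, 3, 4, 1 — all 5 distinct ✓
  L1 = 1: L2 entries (in reading order) 3, 1, 0, 2, 4 — all 5 distinct ✓
  L1 = 2: L2 entries (in reading order) 4, 3, 2, 1, 0 — all 5 distinct ✓
  L1 = 3: L2 entries (in reading order) 0, 4, 1, 3, 2 — all 5 distinct ✓
  L1 = 4: L2 entries (in reading order) 1, 2, 4, 0, 3 — all 5 distinct ✓
Every symbol of L1 meets every symbol of L2 exactly once, so all 25 pairs are distinct (25 of 25).
Conclusion: YES.

YES


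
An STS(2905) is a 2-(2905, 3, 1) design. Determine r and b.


An STS(v) is a 2-(v, 3, 1) BIBD: block size k = 3, λ = 1.
Replication: r(k − 1) = λ(v − 1) ⇒ r·2 = 2905 − 1 = 2904 ⇒ r = 1452.
Block count: b = v(v − 1)/6 = 2905·2904/6 = 8436120/6 = 1406020.

r = 1452, b = 1406020.


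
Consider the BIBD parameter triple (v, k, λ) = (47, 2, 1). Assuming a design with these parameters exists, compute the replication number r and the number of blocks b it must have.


Any 2-(v, k, λ) BIBD satisfies two necessary conditions:
  (i)  Each point sits in r blocks, and counting incidences through any fixed point gives r(k − 1) = λ(v − 1), so r = λ(v − 1)/(k − 1).
  (ii) Total incidences bk = vr, so b = vr/k.
Step 1: r = λ(v − 1)/(k − 1) = 1·(47 − 1)/(2 − 1) = 1·46/1 = 46/1 = 46.
Step 2: b = vr/k = 47·46/2 = 2162/2 = 1081.
Check integrality: r = 46 ∈ Z ✓, b = 1081 ∈ Z ✓.
(These identities are necessary conditions: they determine r and b for any design with these parameters, but do not by themselves prove that one exists.)

r = 46, b = 1081.


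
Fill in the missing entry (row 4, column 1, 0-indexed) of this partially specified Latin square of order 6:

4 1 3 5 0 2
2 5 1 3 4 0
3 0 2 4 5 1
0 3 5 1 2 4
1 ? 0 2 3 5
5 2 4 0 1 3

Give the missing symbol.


Row 4 contains symbols [0, 1, 2, 3, 5] — missing [4].
Column 1 contains symbols [0, 1, 2, 3, 5] — missing [4].
The missing symbol must appear in both missing sets; intersection = [4].
Therefore the hidden value is 4.

Missing value = 4.


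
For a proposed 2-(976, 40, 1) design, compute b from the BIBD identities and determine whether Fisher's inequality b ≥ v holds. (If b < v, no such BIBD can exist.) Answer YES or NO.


b = λv(v − 1)/(k(k − 1)) = 1·976·975/(40·39) = 951600/1560 = 610.
Compare with v = 976: b < v, so Fisher's inequality fails.

NO


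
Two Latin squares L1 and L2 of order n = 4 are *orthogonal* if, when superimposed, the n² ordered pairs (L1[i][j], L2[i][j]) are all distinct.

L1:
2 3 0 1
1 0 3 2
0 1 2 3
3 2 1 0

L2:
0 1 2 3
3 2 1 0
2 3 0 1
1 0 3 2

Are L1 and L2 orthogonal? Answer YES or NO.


Form the n² = 16 superimposed pairs (L1[i][j], L2[i][j]), row by row (rows and columns indexed from 0):
row 0: (2,0) (3,1) (0,2) (1,3)
row 1: (1,3) (0,2) (3,1) (2,0)
row 2: (0,2) (1,3) (2,0) (3,1)
row 3: (3,1) (2,0) (1,3) (0,2)
Orthogonality requires all 16 pairs distinct.
But the pair (1,3) repeats: cell (0,3) has L1 = 1, L2 = 3, and cell (1,0) has L1 = 1, L2 = 3.
A repeated pair means some other pair never occurs (only 4 distinct pairs out of 16), so the squares are not orthogonal.
Conclusion: NO.

NO


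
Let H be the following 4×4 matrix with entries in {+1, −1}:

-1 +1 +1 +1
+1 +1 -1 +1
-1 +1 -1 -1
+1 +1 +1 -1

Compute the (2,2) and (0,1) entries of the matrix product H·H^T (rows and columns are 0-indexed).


Row 0 of H: [-1, 1, 1, 1].
Row 1 of H: [1, 1, -1, 1].
Row 2 of H: [-1, 1, -1, -1].
(H·H^T)[2][2] = Σ_j H[2][j]·H[2][j] = (-1)² + (1)² + (-1)² + (-1)² = 1 + 1 + 1 + 1 = 4.
(H·H^T)[0][1] = Σ_j H[0][j]·H[1][j] = (-1)·(1) + (1)·(1) + (1)·(-1) + (1)·(1) = -1 + 1 + -1 + 1 = 0.
So rows 0 and 1 are orthogonal; the diagonal entry equals n = 4.

(2,2) entry = 4; (0,1) entry = 0.


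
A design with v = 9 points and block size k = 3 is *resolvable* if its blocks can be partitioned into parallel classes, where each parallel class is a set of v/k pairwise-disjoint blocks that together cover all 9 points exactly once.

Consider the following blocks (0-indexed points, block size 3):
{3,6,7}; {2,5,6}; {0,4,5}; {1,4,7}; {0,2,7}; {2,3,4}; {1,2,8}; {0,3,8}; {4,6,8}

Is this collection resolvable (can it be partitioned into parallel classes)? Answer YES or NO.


v = 9, block size k = 3, number of blocks = 9.
For resolvability, blocks must partition into parallel classes of size v/k = 3.
Total blocks must therefore be a multiple of 3: 9 = 3·3 + 0 ⇒ divisible ✓.
Consider block {0,2,7}. The only other block(s) in the collection disjoint from it are {4,6,8} — just 1 block(s). Any parallel class containing {0,2,7} would need 2 other blocks each disjoint from it, so no parallel class of size 3 can contain {0,2,7}.
Since every block must belong to some parallel class in a resolution, the collection cannot be partitioned into parallel classes.
Resolvable? NO.

NO


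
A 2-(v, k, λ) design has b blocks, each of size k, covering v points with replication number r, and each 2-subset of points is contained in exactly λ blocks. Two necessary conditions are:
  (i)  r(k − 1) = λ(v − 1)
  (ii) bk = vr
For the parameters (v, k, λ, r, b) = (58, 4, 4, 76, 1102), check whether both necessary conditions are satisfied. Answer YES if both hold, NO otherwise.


Condition (i): r(k − 1) = 76·3 = 228; λ(v − 1) = 4·57 = 228. Match? YES.
Condition (ii): bk = 1102·4 = 4408; vr = 58·76 = 4408. Match? YES.
Both conditions hold? YES.

YES


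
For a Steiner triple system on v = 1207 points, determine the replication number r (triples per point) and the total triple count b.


An STS(v) is a 2-(v, 3, 1) BIBD: block size k = 3, λ = 1.
Replication: r(k − 1) = λ(v − 1) ⇒ r·2 = 1207 − 1 = 1206 ⇒ r = 603.
Block count: bk = vr ⇒ b·3 = 1207·603 = 727821 ⇒ b = 242607.

r = 603, b = 242607.


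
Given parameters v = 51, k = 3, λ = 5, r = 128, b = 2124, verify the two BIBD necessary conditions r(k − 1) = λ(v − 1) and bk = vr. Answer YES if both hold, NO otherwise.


Condition (i): r(k − 1) = 128·2 = 256; λ(v − 1) = 5·50 = 250. Match? NO.
Condition (ii): bk = 2124·3 = 6372; vr = 51·128 = 6528. Match? NO.
Both conditions hold? NO.

NO


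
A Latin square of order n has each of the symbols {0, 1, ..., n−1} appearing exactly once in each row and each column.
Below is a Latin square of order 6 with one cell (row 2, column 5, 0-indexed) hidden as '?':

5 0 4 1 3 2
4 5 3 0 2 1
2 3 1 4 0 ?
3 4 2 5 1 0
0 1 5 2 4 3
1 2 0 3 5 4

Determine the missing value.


Row 2 contains symbols [0, 1, 2, 3, 4] — missing [5].
Column 5 contains symbols [0, 1, 2, 3, 4] — missing [5].
The missing symbol must appear in both missing sets; intersection = [5].
Therefore the hidden value is 5.

Missing value = 5.


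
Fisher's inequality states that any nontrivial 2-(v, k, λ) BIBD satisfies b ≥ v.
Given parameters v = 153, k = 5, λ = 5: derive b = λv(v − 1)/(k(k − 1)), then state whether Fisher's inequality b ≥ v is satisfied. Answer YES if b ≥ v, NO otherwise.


r = λ(v − 1)/(k − 1) = 5·152/4 = 190.
b = vr/k = 153·190/5 = 5814.
Fisher's inequality: b ≥ v ⇔ 5814 ≥ 153? YES.

YES


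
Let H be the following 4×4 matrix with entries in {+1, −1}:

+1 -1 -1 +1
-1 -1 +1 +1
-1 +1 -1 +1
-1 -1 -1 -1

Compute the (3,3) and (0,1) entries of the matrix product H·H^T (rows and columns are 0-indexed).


Row 0 of H: [1, -1, -1, 1].
Row 1 of H: [-1, -1, 1, 1].
Row 3 of H: [-1, -1, -1, -1].
(H·H^T)[3][3] = Σ_j H[3][j]·H[3][j] = (-1)² + (-1)² + (-1)² + (-1)² = 1 + 1 + 1 + 1 = 4.
(H·H^T)[0][1] = Σ_j H[0][j]·H[1][j] = (1)·(-1) + (-1)·(-1) + (-1)·(1) + (1)·(1) = -1 + 1 + -1 + 1 = 0.
So rows 0 and 1 are orthogonal; the diagonal entry equals n = 4.

(3,3) entry = 4; (0,1) entry = 0.


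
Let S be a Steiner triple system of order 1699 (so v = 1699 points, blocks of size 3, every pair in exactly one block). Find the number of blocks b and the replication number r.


An STS(v) is a 2-(v, 3, 1) BIBD: block size k = 3, λ = 1.
Replication: r(k − 1) = λ(v − 1) ⇒ r·2 = 1699 − 1 = 1698 ⇒ r = 849.
Block count: b = v(v − 1)/6 = 1699·1698/6 = 2884902/6 = 480817.
(Check via bk = vr: 480817·3 = 1442451 = 1699·849 = 1442451 ✓.)

r = 849, b = 480817.


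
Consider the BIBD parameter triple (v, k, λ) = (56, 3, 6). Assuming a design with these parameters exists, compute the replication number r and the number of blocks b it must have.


Any 2-(v, k, λ) BIBD satisfies two necessary conditions:
  (i)  Each point sits in r blocks, and counting incidences through any fixed point gives r(k − 1) = λ(v − 1), so r = λ(v − 1)/(k − 1).
  (ii) Total incidences bk = vr, so b = vr/k.
Step 1: r = λ(v − 1)/(k − 1) = 6·(56 − 1)/(3 − 1) = 6·55/2 = 330/2 = 165.
Step 2: b = vr/k = 56·165/3 = 9240/3 = 3080.
Check integrality: r = 165 ∈ Z ✓, b = 3080 ∈ Z ✓.
(These identities are necessary conditions: they determine r and b for any design with these parameters, but do not by themselves prove that one exists.)

r = 165, b = 3080.


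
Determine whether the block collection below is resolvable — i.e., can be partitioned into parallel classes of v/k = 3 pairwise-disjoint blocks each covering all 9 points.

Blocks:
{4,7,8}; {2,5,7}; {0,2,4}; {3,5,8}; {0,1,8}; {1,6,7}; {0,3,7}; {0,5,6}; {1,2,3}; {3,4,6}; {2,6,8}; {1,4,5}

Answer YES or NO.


v = 9, block size k = 3, number of blocks = 12.
For resolvability, blocks must partition into parallel classes of size v/k = 3.
Total blocks must therefore be a multiple of 3: 12 = 3·4 + 0 ⇒ divisible ✓.
Greedy packing gives 4 candidate class(es). Each should be a full parallel class (size 3, covers all 9 points).
  Class 1 (3 blocks): {4,7,8}; {0,5,6}; {1,2,3}. Points covered: [0, 1, 2, 3, 4, 5, 6, 7, 8].
  Class 2 (3 blocks): {2,5,7}; {0,1,8}; {3,4,6}. Points covered: [0, 1, 2, 3, 4, 5, 6, 7, 8].
  Class 3 (3 blocks): {0,2,4}; {3,5,8}; {1,6,7}. Points covered: [0, 1, 2, 3, 4, 5, 6, 7, 8].
  Class 4 (3 blocks): {0,3,7}; {2,6,8}; {1,4,5}. Points covered: [0, 1, 2, 3, 4, 5, 6, 7, 8].
All classes full (size 3)? YES. All classes cover every point? YES.
Resolvable? YES.

YES


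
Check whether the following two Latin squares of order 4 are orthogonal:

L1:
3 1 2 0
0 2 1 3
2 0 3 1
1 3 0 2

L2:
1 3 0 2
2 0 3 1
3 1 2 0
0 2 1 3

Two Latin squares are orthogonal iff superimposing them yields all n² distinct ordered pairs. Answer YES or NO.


Form the n² = 16 superimposed pairs (L1[i][j], L2[i][j]), row by row (rows and columns indexed from 0):
row 0: (3,1) (1,3) (2,0) (0,2)
row 1: (0,2) (2,0) (1,3) (3,1)
row 2: (2,3) (0,1) (3,2) (1,0)
row 3: (1,0) (3,2) (0,1) (2,3)
Orthogonality requires all 16 pairs distinct.
But the pair (0,2) repeats: cell (0,3) has L1 = 0, L2 = 2, and cell (1,0) has L1 = 0, L2 = 2.
A repeated pair means some other pair never occurs (only 8 distinct pairs out of 16), so the squares are not orthogonal.
Conclusion: NO.

NO


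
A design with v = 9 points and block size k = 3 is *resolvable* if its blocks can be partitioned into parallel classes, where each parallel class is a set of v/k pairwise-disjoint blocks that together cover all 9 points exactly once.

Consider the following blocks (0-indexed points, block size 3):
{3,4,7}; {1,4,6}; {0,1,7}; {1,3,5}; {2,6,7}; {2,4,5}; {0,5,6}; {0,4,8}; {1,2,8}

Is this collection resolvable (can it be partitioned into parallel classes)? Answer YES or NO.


v = 9, block size k = 3, number of blocks = 9.
For resolvability, blocks must partition into parallel classes of size v/k = 3.
Total blocks must therefore be a multiple of 3: 9 = 3·3 + 0 ⇒ divisible ✓.
Consider block {1,4,6}. It intersects every other block in the collection, so no parallel class of size 3 can contain it.
Since every block must belong to some parallel class in a resolution, the collection cannot be partitioned into parallel classes.
Resolvable? NO.

NO


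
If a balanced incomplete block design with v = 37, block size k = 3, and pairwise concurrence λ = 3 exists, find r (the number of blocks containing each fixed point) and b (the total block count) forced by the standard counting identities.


Any 2-(v, k, λ) BIBD satisfies two necessary conditions:
  (i)  Each point sits in r blocks, and counting incidences through any fixed point gives r(k − 1) = λ(v − 1), so r = λ(v − 1)/(k − 1).
  (ii) Total incidences bk = vr, so b = vr/k.
Step 1: r = λ(v − 1)/(k − 1) = 3·(37 − 1)/(3 − 1) = 3·36/2 = 108/2 = 54.
Step 2: b = vr/k = 37·54/3 = 1998/3 = 666.
Check integrality: r = 54 ∈ Z ✓, b = 666 ∈ Z ✓.
(These identities are necessary conditions: they determine r and b for any design with these parameters, but do not by themselves prove that one exists.)

r = 54, b = 666.


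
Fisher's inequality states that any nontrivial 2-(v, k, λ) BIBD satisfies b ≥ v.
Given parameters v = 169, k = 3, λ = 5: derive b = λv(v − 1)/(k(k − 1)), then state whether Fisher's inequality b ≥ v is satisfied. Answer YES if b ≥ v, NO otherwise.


b = λv(v − 1)/(k(k − 1)) = 5·169·168/(3·2) = 141960/6 = 23660.
Compare with v = 169: b ≥ v, so Fisher's inequality holds.

YES


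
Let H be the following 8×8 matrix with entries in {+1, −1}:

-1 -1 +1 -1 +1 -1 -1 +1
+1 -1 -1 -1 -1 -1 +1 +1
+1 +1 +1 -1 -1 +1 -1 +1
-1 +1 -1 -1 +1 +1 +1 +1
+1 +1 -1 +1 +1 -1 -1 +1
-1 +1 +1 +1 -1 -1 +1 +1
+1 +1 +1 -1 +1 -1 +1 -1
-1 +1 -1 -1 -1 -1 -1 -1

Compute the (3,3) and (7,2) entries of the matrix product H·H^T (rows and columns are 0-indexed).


Row 2 of H: [1, 1, 1, -1, -1, 1, -1, 1].
Row 3 of H: [-1, 1, -1, -1, 1, 1, 1, 1].
Row 7 of H: [-1, 1, -1, -1, -1, -1, -1, -1].
(H·H^T)[3][3] = Σ_j H[3][j]·H[3][j] = (-1)² + (1)² + (-1)² + (-1)² + (1)² + (1)² + (1)² + (1)² = 1 + 1 + 1 + 1 + 1 + 1 + 1 + 1 = 8.
(H·H^T)[7][2] = Σ_j H[7][j]·H[2][j] = (-1)·(1) + (1)·(1) + (-1)·(1) + (-1)·(-1) + (-1)·(-1) + (-1)·(1) + (-1)·(-1) + (-1)·(1) = -1 + 1 + -1 + 1 + 1 + -1 + 1 + -1 = 0.
So rows 7 and 2 are orthogonal; the diagonal entry equals n = 8.

(3,3) entry = 8; (7,2) entry = 0.


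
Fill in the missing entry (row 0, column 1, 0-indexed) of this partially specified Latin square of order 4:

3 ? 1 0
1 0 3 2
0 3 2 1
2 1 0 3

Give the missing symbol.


Row 0 contains symbols [0, 1, 3] — missing [2].
Column 1 contains symbols [0, 1, 3] — missing [2].
The missing symbol must appear in both missing sets; intersection = [2].
Therefore the hidden value is 2.

Missing value = 2.


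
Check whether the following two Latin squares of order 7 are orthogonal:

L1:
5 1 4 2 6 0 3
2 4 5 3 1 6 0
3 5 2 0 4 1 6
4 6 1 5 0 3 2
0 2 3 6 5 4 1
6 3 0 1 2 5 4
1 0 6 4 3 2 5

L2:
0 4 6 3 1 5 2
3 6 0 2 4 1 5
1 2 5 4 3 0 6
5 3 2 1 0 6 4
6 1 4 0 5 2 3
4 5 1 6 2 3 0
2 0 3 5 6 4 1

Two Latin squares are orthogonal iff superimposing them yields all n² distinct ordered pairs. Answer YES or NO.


Form the n² = 49 superimposed pairs (L1[i][j], L2[i][j]), row by row (rows and columns indexed from 0):
row 0: (5,0) (1,4) (4,6) (2,3) (6,1) (0,5) (3,2)
row 1: (2,3) (4,6) (5,0) (3,2) (1,4) (6,1) (0,5)
row 2: (3,1) (5,2) (2,5) (0,4) (4,3) (1,0) (6,6)
row 3: (4,5) (6,3) (1,2) (5,1) (0,0) (3,6) (2,4)
row 4: (0,6) (2,1) (3,4) (6,0) (5,5) (4,2) (1,3)
row 5: (6,4) (3,5) (0,1) (1,6) (2,2) (5,3) (4,0)
row 6: (1,2) (0,0) (6,3) (4,5) (3,6) (2,4) (5,1)
Orthogonality requires all 49 pairs distinct.
But the pair (2,3) repeats: cell (0,3) has L1 = 2, L2 = 3, and cell (1,0) has L1 = 2, L2 = 3.
A repeated pair means some other pair never occurs (only 35 distinct pairs out of 49), so the squares are not orthogonal.
Conclusion: NO.

NO


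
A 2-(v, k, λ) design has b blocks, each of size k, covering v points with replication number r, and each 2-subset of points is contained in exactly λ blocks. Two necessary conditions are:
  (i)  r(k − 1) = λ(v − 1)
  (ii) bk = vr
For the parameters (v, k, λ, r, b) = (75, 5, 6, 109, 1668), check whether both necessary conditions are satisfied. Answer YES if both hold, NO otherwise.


Condition (i): r(k − 1) = 109·4 = 436; λ(v − 1) = 6·74 = 444. Match? NO.
Condition (ii): bk = 1668·5 = 8340; vr = 75·109 = 8175. Match? NO.
Both conditions hold? NO.

NO


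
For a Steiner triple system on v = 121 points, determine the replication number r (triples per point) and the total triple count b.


An STS(v) is a 2-(v, 3, 1) BIBD: block size k = 3, λ = 1.
Replication: r(k − 1) = λ(v − 1) ⇒ r·2 = 121 − 1 = 120 ⇒ r = 60.
Block count: b = v(v − 1)/6 = 121·120/6 = 14520/6 = 2420.
(Check via bk = vr: 2420·3 = 7260 = 121·60 = 7260 ✓.)

r = 60, b = 2420.


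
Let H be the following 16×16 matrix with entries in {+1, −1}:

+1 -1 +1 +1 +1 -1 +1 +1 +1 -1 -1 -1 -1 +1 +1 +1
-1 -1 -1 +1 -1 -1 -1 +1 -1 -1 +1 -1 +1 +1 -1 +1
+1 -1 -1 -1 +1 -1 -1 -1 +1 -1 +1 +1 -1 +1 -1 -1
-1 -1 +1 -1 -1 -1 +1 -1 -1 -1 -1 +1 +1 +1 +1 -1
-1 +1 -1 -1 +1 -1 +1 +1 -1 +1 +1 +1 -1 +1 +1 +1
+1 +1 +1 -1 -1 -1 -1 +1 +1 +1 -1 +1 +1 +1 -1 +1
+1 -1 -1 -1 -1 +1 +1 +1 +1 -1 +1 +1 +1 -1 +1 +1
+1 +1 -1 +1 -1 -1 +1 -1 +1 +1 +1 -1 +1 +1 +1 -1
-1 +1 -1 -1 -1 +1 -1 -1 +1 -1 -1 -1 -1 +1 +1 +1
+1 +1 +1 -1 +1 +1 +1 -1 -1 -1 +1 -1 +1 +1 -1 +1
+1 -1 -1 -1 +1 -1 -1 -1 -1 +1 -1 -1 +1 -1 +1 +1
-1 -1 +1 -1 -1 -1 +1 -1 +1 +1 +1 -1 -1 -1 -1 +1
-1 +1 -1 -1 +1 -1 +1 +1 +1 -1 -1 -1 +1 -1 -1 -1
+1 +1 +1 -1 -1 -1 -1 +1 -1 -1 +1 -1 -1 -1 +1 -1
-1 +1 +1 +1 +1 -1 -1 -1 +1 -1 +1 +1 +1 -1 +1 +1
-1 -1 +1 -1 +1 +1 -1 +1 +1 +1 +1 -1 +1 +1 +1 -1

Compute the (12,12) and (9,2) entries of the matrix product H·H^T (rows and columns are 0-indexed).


Row 2 of H: [1, -1, -1, -1, 1, -1, -1, -1, 1, -1, 1, 1, -1, 1, -1, -1].
Row 9 of H: [1, 1, 1, -1, 1, 1, 1, -1, -1, -1, 1, -1, 1, 1, -1, 1].
Row 12 of H: [-1, 1, -1, -1, 1, -1, 1, 1, 1, -1, -1, -1, 1, -1, -1, -1].
(H·H^T)[12][12] = Σ_j H[12][j]·H[12][j] = (-1)² + (1)² + (-1)² + (-1)² + (1)² + (-1)² + (1)² + (1)² + (1)² + (-1)² + (-1)² + (-1)² + (1)² + (-1)² + (-1)² + (-1)² = 1 + 1 + 1 + 1 + 1 + 1 + 1 + 1 + 1 + 1 + 1 + 1 + 1 + 1 + 1 + 1 = 16.
(H·H^T)[9][2] = Σ_j H[9][j]·H[2][j] = (1)·(1) + (1)·(-1) + (1)·(-1) + (-1)·(-1) + (1)·(1) + (1)·(-1) + (1)·(-1) + (-1)·(-1) + (-1)·(1) + (-1)·(-1) + (1)·(1) + (-1)·(1) + (1)·(-1) + (1)·(1) + (-1)·(-1) + (1)·(-1) = 1 + -1 + -1 + 1 + 1 + -1 + -1 + 1 + -1 + 1 + 1 + -1 + -1 + 1 + 1 + -1 = 0.
So rows 9 and 2 are orthogonal; the diagonal entry equals n = 16.

(12,12) entry = 16; (9,2) entry = 0.


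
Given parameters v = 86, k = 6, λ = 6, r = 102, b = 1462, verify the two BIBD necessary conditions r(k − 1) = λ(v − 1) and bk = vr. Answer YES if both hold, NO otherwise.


Condition (i): r(k − 1) = 102·5 = 510; λ(v − 1) = 6·85 = 510. Match? YES.
Condition (ii): bk = 1462·6 = 8772; vr = 86·102 = 8772. Match? YES.
Both conditions hold? YES.

YES


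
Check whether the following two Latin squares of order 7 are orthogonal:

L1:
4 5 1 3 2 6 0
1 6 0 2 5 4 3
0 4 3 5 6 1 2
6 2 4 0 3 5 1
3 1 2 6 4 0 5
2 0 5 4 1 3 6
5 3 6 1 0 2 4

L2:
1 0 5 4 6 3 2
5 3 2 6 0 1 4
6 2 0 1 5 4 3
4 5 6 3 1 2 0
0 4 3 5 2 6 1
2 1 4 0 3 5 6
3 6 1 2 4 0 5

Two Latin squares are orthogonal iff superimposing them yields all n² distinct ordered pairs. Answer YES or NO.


Form the n² = 49 superimposed pairs (L1[i][j], L2[i][j]), row by row (rows and columns indexed from 0):
row 0: (4,1) (5,0) (1,5) (3,4) (2,6) (6,3) (0,2)
row 1: (1,5) (6,3) (0,2) (2,6) (5,0) (4,1) (3,4)
row 2: (0,6) (4,2) (3,0) (5,1) (6,5) (1,4) (2,3)
row 3: (6,4) (2,5) (4,6) (0,3) (3,1) (5,2) (1,0)
row 4: (3,0) (1,4) (2,3) (6,5) (4,2) (0,6) (5,1)
row 5: (2,2) (0,1) (5,4) (4,0) (1,3) (3,5) (6,6)
row 6: (5,3) (3,6) (6,1) (1,2) (0,4) (2,0) (4,5)
Orthogonality requires all 49 pairs distinct.
But the pair (1,5) repeats: cell (0,2) has L1 = 1, L2 = 5, and cell (1,0) has L1 = 1, L2 = 5.
A repeated pair means some other pair never occurs (only 35 distinct pairs out of 49), so the squares are not orthogonal.
Conclusion: NO.

NO


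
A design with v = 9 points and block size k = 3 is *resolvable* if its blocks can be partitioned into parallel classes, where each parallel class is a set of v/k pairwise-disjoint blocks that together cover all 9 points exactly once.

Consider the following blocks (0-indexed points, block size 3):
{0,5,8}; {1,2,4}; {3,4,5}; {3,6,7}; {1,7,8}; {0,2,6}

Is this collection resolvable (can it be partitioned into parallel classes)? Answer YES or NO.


v = 9, block size k = 3, number of blocks = 6.
For resolvability, blocks must partition into parallel classes of size v/k = 3.
Total blocks must therefore be a multiple of 3: 6 = 3·2 + 0 ⇒ divisible ✓.
Greedy packing gives 2 candidate class(es). Each should be a full parallel class (size 3, covers all 9 points).
  Class 1 (3 blocks): {0,5,8}; {1,2,4}; {3,6,7}. Points covered: [0, 1, 2, 3, 4, 5, 6, 7, 8].
  Class 2 (3 blocks): {3,4,5}; {1,7,8}; {0,2,6}. Points covered: [0, 1, 2, 3, 4, 5, 6, 7, 8].
All classes full (size 3)? YES. All classes cover every point? YES.
Resolvable? YES.

YES


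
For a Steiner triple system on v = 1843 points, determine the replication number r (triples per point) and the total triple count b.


An STS(v) is a 2-(v, 3, 1) BIBD: block size k = 3, λ = 1.
Replication: r(k − 1) = λ(v − 1) ⇒ r·2 = 1843 − 1 = 1842 ⇒ r = 921.
Block count: b = v(v − 1)/6 = 1843·1842/6 = 3394806/6 = 565801.

r = 921, b = 565801.


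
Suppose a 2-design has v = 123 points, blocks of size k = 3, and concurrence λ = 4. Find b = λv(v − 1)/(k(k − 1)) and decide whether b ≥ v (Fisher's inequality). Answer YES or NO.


r = λ(v − 1)/(k − 1) = 4·122/2 = 244.
b = vr/k = 123·244/3 = 10004.
Fisher's inequality: b ≥ v ⇔ 10004 ≥ 123? YES.

YES


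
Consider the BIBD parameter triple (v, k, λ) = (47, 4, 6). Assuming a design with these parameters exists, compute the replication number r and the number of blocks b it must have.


Any 2-(v, k, λ) BIBD satisfies two necessary conditions:
  (i)  Each point sits in r blocks, and counting incidences through any fixed point gives r(k − 1) = λ(v − 1), so r = λ(v − 1)/(k − 1).
  (ii) Total incidences bk = vr, so b = vr/k.
Step 1: r = λ(v − 1)/(k − 1) = 6·(47 − 1)/(4 − 1) = 6·46/3 = 276/3 = 92.
Step 2: b = vr/k = 47·92/4 = 4324/4 = 1081.
Check integrality: r = 92 ∈ Z ✓, b = 1081 ∈ Z ✓.
(These identities are necessary conditions: they determine r and b for any design with these parameters, but do not by themselves prove that one exists.)

r = 92, b = 1081.


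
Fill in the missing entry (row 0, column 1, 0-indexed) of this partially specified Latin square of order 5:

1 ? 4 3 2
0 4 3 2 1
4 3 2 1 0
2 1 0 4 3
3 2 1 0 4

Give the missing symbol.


Row 0 contains symbols [1, 2, 3, 4] — missing [0].
Column 1 contains symbols [1, 2, 3, 4] — missing [0].
The missing symbol must appear in both missing sets; intersection = [0].
Therefore the hidden value is 0.

Missing value = 0.


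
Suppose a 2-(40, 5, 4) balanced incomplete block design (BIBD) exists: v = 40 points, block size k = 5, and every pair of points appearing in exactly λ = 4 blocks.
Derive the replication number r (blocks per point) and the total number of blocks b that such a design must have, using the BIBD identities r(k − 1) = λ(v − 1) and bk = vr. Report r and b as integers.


Any 2-(v, k, λ) BIBD satisfies two necessary conditions:
  (i)  Each point sits in r blocks, and counting incidences through any fixed point gives r(k − 1) = λ(v − 1), so r = λ(v − 1)/(k − 1).
  (ii) Total incidences bk = vr, so b = vr/k.
Step 1: r = λ(v − 1)/(k − 1) = 4·(40 − 1)/(5 − 1) = 4·39/4 = 156/4 = 39.
Step 2: b = vr/k = 40·39/5 = 1560/5 = 312.
Check integrality: r = 39 ∈ Z ✓, b = 312 ∈ Z ✓.
(These identities are necessary conditions: they determine r and b for any design with these parameters, but do not by themselves prove that one exists.)

r = 39, b = 312.


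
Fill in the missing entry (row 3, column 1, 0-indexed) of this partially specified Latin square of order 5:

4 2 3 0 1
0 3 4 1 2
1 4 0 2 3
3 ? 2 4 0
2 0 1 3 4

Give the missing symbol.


Row 3 contains symbols [0, 2, 3, 4] — missing [1].
Column 1 contains symbols [0, 2, 3, 4] — missing [1].
The missing symbol must appear in both missing sets; intersection = [1].
Therefore the hidden value is 1.

Missing value = 1.


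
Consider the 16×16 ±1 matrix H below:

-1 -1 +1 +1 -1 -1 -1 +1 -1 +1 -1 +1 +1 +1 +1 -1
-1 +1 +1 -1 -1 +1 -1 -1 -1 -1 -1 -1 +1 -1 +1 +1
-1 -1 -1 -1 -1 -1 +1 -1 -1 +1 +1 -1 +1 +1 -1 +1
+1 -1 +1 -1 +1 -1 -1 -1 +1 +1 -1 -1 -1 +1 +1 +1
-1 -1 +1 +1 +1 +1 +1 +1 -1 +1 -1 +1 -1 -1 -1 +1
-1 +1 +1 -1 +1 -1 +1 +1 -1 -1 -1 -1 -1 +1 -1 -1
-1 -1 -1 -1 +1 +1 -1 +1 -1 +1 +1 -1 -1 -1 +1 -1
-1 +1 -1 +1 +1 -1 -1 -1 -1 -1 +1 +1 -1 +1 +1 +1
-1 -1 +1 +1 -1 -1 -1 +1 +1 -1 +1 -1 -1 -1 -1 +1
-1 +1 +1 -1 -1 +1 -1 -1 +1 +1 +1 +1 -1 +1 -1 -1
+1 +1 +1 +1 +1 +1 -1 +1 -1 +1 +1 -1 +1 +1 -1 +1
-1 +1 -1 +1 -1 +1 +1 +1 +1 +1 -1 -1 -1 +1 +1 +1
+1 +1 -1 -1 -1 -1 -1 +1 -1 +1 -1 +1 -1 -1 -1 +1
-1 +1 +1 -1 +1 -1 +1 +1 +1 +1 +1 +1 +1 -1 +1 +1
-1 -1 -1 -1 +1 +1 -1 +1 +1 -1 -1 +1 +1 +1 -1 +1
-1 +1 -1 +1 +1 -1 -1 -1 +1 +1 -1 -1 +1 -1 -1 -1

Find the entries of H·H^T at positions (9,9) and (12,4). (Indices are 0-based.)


Row 4 of H: [-1, -1, 1, 1, 1, 1, 1, 1, -1, 1, -1, 1, -1, -1, -1, 1].
Row 9 of H: [-1, 1, 1, -1, -1, 1, -1, -1, 1, 1, 1, 1, -1, 1, -1, -1].
Row 12 of H: [1, 1, -1, -1, -1, -1, -1, 1, -1, 1, -1, 1, -1, -1, -1, 1].
(H·H^T)[9][9] = Σ_j H[9][j]·H[9][j] = (-1)² + (1)² + (1)² + (-1)² + (-1)² + (1)² + (-1)² + (-1)² + (1)² + (1)² + (1)² + (1)² + (-1)² + (1)² + (-1)² + (-1)² = 1 + 1 + 1 + 1 + 1 + 1 + 1 + 1 + 1 + 1 + 1 + 1 + 1 + 1 + 1 + 1 = 16.
(H·H^T)[12][4] = Σ_j H[12][j]·H[4][j] = (1)·(-1) + (1)·(-1) + (-1)·(1) + (-1)·(1) + (-1)·(1) + (-1)·(1) + (-1)·(1) + (1)·(1) + (-1)·(-1) + (1)·(1) + (-1)·(-1) + (1)·(1) + (-1)·(-1) + (-1)·(-1) + (-1)·(-1) + (1)·(1) = -1 + -1 + -1 + -1 + -1 + -1 + -1 + 1 + 1 + 1 + 1 + 1 + 1 + 1 + 1 + 1 = 2.
Rows 12 and 4 are not orthogonal (dot product = 2 ≠ 0), so H is not a Hadamard matrix.

(9,9) entry = 16; (12,4) entry = 2.


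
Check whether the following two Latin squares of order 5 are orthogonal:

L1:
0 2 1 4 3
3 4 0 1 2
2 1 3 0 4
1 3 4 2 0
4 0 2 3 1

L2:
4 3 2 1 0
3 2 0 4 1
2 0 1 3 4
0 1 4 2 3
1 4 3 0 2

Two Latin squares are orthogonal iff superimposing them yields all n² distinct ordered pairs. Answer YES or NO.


Form the n² = 25 superimposed pairs (L1[i][j], L2[i][j]), row by row (rows and columns indexed from 0):
row 0: (0,4) (2,3) (1,2) (4,1) (3,0)
row 1: (3,3) (4,2) (0,0) (1,4) (2,1)
row 2: (2,2) (1,0) (3,1) (0,3) (4,4)
row 3: (1,0) (3,1) (4,4) (2,2) (0,3)
row 4: (4,1) (0,4) (2,3) (3,0) (1,2)
Orthogonality requires all 25 pairs distinct.
But the pair (1,0) repeats: cell (2,1) has L1 = 1, L2 = 0, and cell (3,0) has L1 = 1, L2 = 0.
A repeated pair means some other pair never occurs (only 15 distinct pairs out of 25), so the squares are not orthogonal.
Conclusion: NO.

NO


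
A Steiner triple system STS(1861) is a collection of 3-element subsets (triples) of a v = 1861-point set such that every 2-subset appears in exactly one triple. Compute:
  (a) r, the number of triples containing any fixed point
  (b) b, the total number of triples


An STS(v) is a 2-(v, 3, 1) BIBD: block size k = 3, λ = 1.
Replication: r(k − 1) = λ(v − 1) ⇒ r·2 = 1861 − 1 = 1860 ⇒ r = 930.
Block count: bk = vr ⇒ b·3 = 1861·930 = 1730730 ⇒ b = 576910.
(Check via b = v(v − 1)/6 = 1861·1860/6 = 3461460/6 = 576910.)

r = 930, b = 576910.


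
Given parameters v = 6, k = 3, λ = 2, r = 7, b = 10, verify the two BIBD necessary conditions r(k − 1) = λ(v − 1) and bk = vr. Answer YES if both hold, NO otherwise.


Condition (i): r(k − 1) = 7·2 = 14; λ(v − 1) = 2·5 = 10. Match? NO.
Condition (ii): bk = 10·3 = 30; vr = 6·7 = 42. Match? NO.
Both conditions hold? NO.

NO


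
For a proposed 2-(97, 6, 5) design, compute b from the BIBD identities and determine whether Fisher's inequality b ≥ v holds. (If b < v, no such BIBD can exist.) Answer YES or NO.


b = λv(v − 1)/(k(k − 1)) = 5·97·96/(6·5) = 46560/30 = 1552.
Compare with v = 97: b ≥ v, so Fisher's inequality holds.

YES


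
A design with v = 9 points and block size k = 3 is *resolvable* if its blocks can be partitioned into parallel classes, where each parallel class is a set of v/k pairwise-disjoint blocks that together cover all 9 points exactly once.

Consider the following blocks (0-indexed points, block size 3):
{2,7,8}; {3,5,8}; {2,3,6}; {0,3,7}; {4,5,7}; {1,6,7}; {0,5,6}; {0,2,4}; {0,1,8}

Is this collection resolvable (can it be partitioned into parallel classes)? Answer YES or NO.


v = 9, block size k = 3, number of blocks = 9.
For resolvability, blocks must partition into parallel classes of size v/k = 3.
Total blocks must therefore be a multiple of 3: 9 = 3·3 + 0 ⇒ divisible ✓.
Consider block {2,7,8}. The only other block(s) in the collection disjoint from it are {0,5,6} — just 1 block(s). Any parallel class containing {2,7,8} would need 2 other blocks each disjoint from it, so no parallel class of size 3 can contain {2,7,8}.
Since every block must belong to some parallel class in a resolution, the collection cannot be partitioned into parallel classes.
Resolvable? NO.

NO


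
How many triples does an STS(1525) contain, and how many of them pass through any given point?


An STS(v) is a 2-(v, 3, 1) BIBD: block size k = 3, λ = 1.
Replication: r(k − 1) = λ(v − 1) ⇒ r·2 = 1525 − 1 = 1524 ⇒ r = 762.
Block count: bk = vr ⇒ b·3 = 1525·762 = 1162050 ⇒ b = 387350.

r = 762, b = 387350.


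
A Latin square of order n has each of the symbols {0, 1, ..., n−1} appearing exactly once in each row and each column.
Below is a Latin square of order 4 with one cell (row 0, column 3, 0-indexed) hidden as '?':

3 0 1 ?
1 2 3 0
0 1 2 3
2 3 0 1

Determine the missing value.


Row 0 contains symbols [0, 1, 3] — missing [2].
Column 3 contains symbols [0, 1, 3] — missing [2].
The missing symbol must appear in both missing sets; intersection = [2].
Therefore the hidden value is 2.

Missing value = 2.


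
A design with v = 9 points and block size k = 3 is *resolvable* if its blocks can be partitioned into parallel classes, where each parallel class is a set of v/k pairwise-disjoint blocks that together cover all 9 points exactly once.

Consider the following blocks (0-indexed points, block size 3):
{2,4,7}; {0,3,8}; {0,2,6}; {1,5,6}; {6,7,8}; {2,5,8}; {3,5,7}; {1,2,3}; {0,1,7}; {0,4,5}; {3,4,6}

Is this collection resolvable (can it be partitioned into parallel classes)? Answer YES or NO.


v = 9, block size k = 3, number of blocks = 11.
For resolvability, blocks must partition into parallel classes of size v/k = 3.
Total blocks must therefore be a multiple of 3: 11 = 3·3 + 2 ⇒ not divisible ✗.
Resolvable? NO.

NO
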